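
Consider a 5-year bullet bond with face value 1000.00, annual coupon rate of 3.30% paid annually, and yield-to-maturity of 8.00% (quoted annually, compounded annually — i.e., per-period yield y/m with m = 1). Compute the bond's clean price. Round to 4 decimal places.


Coupon per period c = face * coupon_rate / m = 33.000000
Periods per year m = 1; per-period yield y/m = 0.080000
Number of cashflows N = 5
Cashflows (t years, CF_t, discount factor 1/(1+y/m)^(m*t), PV):
  t = 1.0000: CF_t = 33.000000, DF = 0.925926, PV = 30.555556
  t = 2.0000: CF_t = 33.000000, DF = 0.857339, PV = 28.292181
  t = 3.0000: CF_t = 33.000000, DF = 0.793832, PV = 26.196464
  t = 4.0000: CF_t = 33.000000, DF = 0.735030, PV = 24.255985
  t = 5.0000: CF_t = 1033.000000, DF = 0.680583, PV = 703.042443
Price P = sum_t PV_t = 812.342628

Answer: Price = 812.3426


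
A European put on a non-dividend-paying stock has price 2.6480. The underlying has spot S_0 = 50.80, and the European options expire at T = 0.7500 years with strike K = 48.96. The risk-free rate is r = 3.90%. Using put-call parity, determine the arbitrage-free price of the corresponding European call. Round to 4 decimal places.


Answer: Call price = 5.8993

Derivation:
Put-call parity: C - P = S_0 * exp(-qT) - K * exp(-rT).
S_0 * exp(-qT) = 50.8000 * 1.00000000 = 50.80000000
K * exp(-rT) = 48.9600 * 0.97117364 = 47.54866145
C = P + S*exp(-qT) - K*exp(-rT)
C = 2.6480 + 50.80000000 - 47.54866145 = 5.8993


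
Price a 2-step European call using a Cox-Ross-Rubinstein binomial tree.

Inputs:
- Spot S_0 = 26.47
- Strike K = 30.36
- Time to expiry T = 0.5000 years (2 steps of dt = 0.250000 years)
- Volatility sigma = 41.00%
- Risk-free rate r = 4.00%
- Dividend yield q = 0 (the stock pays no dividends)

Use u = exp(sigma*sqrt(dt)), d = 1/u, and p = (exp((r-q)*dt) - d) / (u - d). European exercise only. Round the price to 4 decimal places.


dt = T/N = 0.250000
u = exp(sigma*sqrt(dt)) = 1.227525; d = 1/u = 0.814647
p = (exp((r-q)*dt) - d) / (u - d) = 0.473270
Discount per step: exp(-r*dt) = 0.990050
Stock lattice S(k, i) with i counting down-moves:
  k=0: S(0,0) = 26.4700
  k=1: S(1,0) = 32.4926; S(1,1) = 21.5637
  k=2: S(2,0) = 39.8855; S(2,1) = 26.4700; S(2,2) = 17.5668
Terminal payoffs V(N, i) = max(S_T - K, 0):
  V(2,0) = 9.525467; V(2,1) = 0.000000; V(2,2) = 0.000000
Backward induction: V(k, i) = exp(-r*dt) * [p * V(k+1, i) + (1-p) * V(k+1, i+1)].
  V(1,0) = exp(-r*dt) * [p*9.525467 + (1-p)*0.000000] = 4.463266
  V(1,1) = exp(-r*dt) * [p*0.000000 + (1-p)*0.000000] = 0.000000
  V(0,0) = exp(-r*dt) * [p*4.463266 + (1-p)*0.000000] = 2.091314

Answer: Price = V(0,0) = 2.0913


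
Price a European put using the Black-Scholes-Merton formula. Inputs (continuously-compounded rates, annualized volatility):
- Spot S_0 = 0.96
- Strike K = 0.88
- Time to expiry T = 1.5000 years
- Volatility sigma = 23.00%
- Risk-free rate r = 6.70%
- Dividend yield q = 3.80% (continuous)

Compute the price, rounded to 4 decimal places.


Answer: Price = 0.0499

Derivation:
d1 = (ln(S/K) + (r - q + 0.5*sigma^2) * T) / (sigma * sqrt(T)) = 0.60415911
d2 = d1 - sigma * sqrt(T) = 0.32246779
exp(-rT) = 0.90438511; exp(-qT) = 0.94459407
P = K * exp(-rT) * N(-d2) - S_0 * exp(-qT) * N(-d1)
N(-d1) = 0.27286893; N(-d2) = 0.37354917
P = 0.8800 * 0.90438511 * 0.37354917 - 0.9600 * 0.94459407 * 0.27286893 = 0.0499


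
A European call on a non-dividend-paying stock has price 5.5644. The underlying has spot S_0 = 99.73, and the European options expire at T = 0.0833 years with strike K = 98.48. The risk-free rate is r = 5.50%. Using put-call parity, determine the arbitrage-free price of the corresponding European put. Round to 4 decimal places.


Put-call parity: C - P = S_0 * exp(-qT) - K * exp(-rT).
S_0 * exp(-qT) = 99.7300 * 1.00000000 = 99.73000000
K * exp(-rT) = 98.4800 * 0.99542898 = 98.02984586
P = C - S*exp(-qT) + K*exp(-rT)
P = 5.5644 - 99.73000000 + 98.02984586 = 3.8642

Answer: Put price = 3.8642


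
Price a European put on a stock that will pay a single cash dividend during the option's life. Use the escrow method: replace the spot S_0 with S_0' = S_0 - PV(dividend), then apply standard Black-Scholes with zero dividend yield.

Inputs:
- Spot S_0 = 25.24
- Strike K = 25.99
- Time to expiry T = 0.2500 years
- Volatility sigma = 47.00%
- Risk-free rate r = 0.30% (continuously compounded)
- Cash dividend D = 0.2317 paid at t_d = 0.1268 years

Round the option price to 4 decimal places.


Answer: Price = 2.8958

Derivation:
PV(D) = D * exp(-r * t_d) = 0.2317 * 0.99961967 = 0.23161188
S_0' = S_0 - PV(D) = 25.2400 - 0.23161188 = 25.00838812
d1 = (ln(S_0'/K) + (r + sigma^2/2)*T) / (sigma*sqrt(T)) = -0.04314066
d2 = d1 - sigma*sqrt(T) = -0.27814066
exp(-rT) = 0.99925028
N(-d1) = 0.51720530; N(-d2) = 0.60954781
P = K * exp(-rT) * N(-d2) - S_0' * N(-d1) = 25.9900 * 0.99925028 * 0.60954781 - 25.00838812 * 0.51720530 = 2.8958


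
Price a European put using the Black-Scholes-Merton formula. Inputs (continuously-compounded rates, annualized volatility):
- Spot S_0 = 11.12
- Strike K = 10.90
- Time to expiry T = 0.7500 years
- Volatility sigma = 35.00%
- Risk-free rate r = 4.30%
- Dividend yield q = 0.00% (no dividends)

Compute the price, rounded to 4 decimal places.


Answer: Price = 1.0417

Derivation:
d1 = (ln(S/K) + (r - q + 0.5*sigma^2) * T) / (sigma * sqrt(T)) = 0.32387700
d2 = d1 - sigma * sqrt(T) = 0.02076811
exp(-rT) = 0.96826449; exp(-qT) = 1.00000000
P = K * exp(-rT) * N(-d2) - S_0 * exp(-qT) * N(-d1)
N(-d1) = 0.37301558; N(-d2) = 0.49171532
P = 10.9000 * 0.96826449 * 0.49171532 - 11.1200 * 1.00000000 * 0.37301558 = 1.0417


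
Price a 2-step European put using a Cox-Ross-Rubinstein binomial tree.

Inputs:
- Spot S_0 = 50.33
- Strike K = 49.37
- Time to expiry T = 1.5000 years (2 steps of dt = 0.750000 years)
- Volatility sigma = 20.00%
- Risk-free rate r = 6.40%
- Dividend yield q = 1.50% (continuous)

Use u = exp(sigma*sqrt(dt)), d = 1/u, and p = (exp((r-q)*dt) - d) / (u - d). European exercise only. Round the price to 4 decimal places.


Answer: Price = V(0,0) = 2.3754

Derivation:
dt = T/N = 0.750000
u = exp(sigma*sqrt(dt)) = 1.189110; d = 1/u = 0.840965
p = (exp((r-q)*dt) - d) / (u - d) = 0.564330
Discount per step: exp(-r*dt) = 0.953134
Stock lattice S(k, i) with i counting down-moves:
  k=0: S(0,0) = 50.3300
  k=1: S(1,0) = 59.8479; S(1,1) = 42.3258
  k=2: S(2,0) = 71.1657; S(2,1) = 50.3300; S(2,2) = 35.5945
Terminal payoffs V(N, i) = max(K - S_T, 0):
  V(2,0) = 0.000000; V(2,1) = 0.000000; V(2,2) = 13.775499
Backward induction: V(k, i) = exp(-r*dt) * [p * V(k+1, i) + (1-p) * V(k+1, i+1)].
  V(1,0) = exp(-r*dt) * [p*0.000000 + (1-p)*0.000000] = 0.000000
  V(1,1) = exp(-r*dt) * [p*0.000000 + (1-p)*13.775499] = 5.720303
  V(0,0) = exp(-r*dt) * [p*0.000000 + (1-p)*5.720303] = 2.375367


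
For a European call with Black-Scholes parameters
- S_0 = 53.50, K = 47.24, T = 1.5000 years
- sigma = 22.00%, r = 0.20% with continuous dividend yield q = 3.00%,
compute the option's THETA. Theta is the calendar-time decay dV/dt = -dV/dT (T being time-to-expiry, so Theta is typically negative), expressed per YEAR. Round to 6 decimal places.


Answer: Theta = -0.688056

Derivation:
d1 = 0.4406879319; d2 = 0.1712440601
phi(d1) = 0.3620251987; exp(-qT) = 0.9559974818; exp(-rT) = 0.9970044955
Theta = -S*exp(-qT)*phi(d1)*sigma/(2*sqrt(T)) - r*K*exp(-rT)*N(d2) + q*S*exp(-qT)*N(d1)
N(d1) = 0.6702805327; N(d2) = 0.5679840679; sqrt(T) = 1.2247448714
Term 1 = -53.5000 * 0.9559974818 * 0.3620251987 * 0.2200 / (2 * 1.2247448714) = -1.6630158426
Term 2 = -0.0020 * 47.2400 * 0.9970044955 * 0.5679840679 = -0.0535023866
Term 3 = 0.0300 * 53.5000 * 0.9559974818 * 0.6702805327 = 1.0284623347
Theta = -1.6630158426 + (-0.0535023866) + (1.0284623347) = -0.688056


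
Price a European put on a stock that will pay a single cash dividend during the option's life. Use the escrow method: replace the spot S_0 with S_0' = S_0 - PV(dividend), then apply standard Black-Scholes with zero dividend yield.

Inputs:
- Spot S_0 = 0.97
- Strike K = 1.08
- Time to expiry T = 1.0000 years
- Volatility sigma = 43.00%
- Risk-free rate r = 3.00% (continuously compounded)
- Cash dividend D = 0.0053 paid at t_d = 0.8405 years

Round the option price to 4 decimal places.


Answer: Price = 0.2161

Derivation:
PV(D) = D * exp(-r * t_d) = 0.0053 * 0.97510024 = 0.00516803
S_0' = S_0 - PV(D) = 0.9700 - 0.00516803 = 0.96483197
d1 = (ln(S_0'/K) + (r + sigma^2/2)*T) / (sigma*sqrt(T)) = 0.02252940
d2 = d1 - sigma*sqrt(T) = -0.40747060
exp(-rT) = 0.97044553
N(-d1) = 0.49101283; N(-d2) = 0.65816881
P = K * exp(-rT) * N(-d2) - S_0' * N(-d1) = 1.0800 * 0.97044553 * 0.65816881 - 0.96483197 * 0.49101283 = 0.2161


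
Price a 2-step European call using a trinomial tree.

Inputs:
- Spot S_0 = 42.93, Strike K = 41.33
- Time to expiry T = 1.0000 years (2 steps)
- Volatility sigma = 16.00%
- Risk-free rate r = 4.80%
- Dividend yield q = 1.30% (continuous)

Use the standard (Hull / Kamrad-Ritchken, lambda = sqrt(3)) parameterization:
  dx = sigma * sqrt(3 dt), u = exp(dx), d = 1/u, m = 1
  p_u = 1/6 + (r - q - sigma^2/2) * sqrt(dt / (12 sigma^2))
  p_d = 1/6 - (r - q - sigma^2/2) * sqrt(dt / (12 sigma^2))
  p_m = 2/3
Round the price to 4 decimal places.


dt = T/N = 0.500000; dx = sigma*sqrt(3*dt) = 0.195959
u = exp(dx) = 1.216477; d = 1/u = 0.822046
p_u = 0.194989, p_m = 0.666667, p_d = 0.138344
Discount per step: exp(-r*dt) = 0.976286
Stock lattice S(k, j) with j the centered position index:
  k=0: S(0,+0) = 42.9300
  k=1: S(1,-1) = 35.2904; S(1,+0) = 42.9300; S(1,+1) = 52.2234
  k=2: S(2,-2) = 29.0103; S(2,-1) = 35.2904; S(2,+0) = 42.9300; S(2,+1) = 52.2234; S(2,+2) = 63.5285
Terminal payoffs V(N, j) = max(S_T - K, 0):
  V(2,-2) = 0.000000; V(2,-1) = 0.000000; V(2,+0) = 1.600000; V(2,+1) = 10.893368; V(2,+2) = 22.198539
Backward induction: V(k, j) = exp(-r*dt) * [p_u * V(k+1, j+1) + p_m * V(k+1, j) + p_d * V(k+1, j-1)]
  V(1,-1) = exp(-r*dt) * [p_u*1.600000 + p_m*0.000000 + p_d*0.000000] = 0.304584
  V(1,+0) = exp(-r*dt) * [p_u*10.893368 + p_m*1.600000 + p_d*0.000000] = 3.115086
  V(1,+1) = exp(-r*dt) * [p_u*22.198539 + p_m*10.893368 + p_d*1.600000] = 11.531950
  V(0,+0) = exp(-r*dt) * [p_u*11.531950 + p_m*3.115086 + p_d*0.304584] = 4.263892

Answer: Price = V(0,0) = 4.2639


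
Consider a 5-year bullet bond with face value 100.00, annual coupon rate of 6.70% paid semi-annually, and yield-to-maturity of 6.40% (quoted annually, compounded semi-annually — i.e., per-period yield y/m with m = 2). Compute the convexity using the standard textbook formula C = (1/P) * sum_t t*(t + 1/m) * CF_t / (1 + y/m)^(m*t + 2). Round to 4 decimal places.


Answer: Convexity = 21.2911

Derivation:
Coupon per period c = face * coupon_rate / m = 3.350000
Periods per year m = 2; per-period yield y/m = 0.032000
Number of cashflows N = 10
Cashflows (t years, CF_t, discount factor 1/(1+y/m)^(m*t), PV):
  t = 0.5000: CF_t = 3.350000, DF = 0.968992, PV = 3.246124
  t = 1.0000: CF_t = 3.350000, DF = 0.938946, PV = 3.145469
  t = 1.5000: CF_t = 3.350000, DF = 0.909831, PV = 3.047935
  t = 2.0000: CF_t = 3.350000, DF = 0.881620, PV = 2.953425
  t = 2.5000: CF_t = 3.350000, DF = 0.854283, PV = 2.861846
  t = 3.0000: CF_t = 3.350000, DF = 0.827793, PV = 2.773107
  t = 3.5000: CF_t = 3.350000, DF = 0.802125, PV = 2.687119
  t = 4.0000: CF_t = 3.350000, DF = 0.777253, PV = 2.603798
  t = 4.5000: CF_t = 3.350000, DF = 0.753152, PV = 2.523060
  t = 5.0000: CF_t = 103.350000, DF = 0.729799, PV = 75.424686
Price P = sum_t PV_t = 101.266569
Convexity numerator sum_t t*(t + 1/m) * CF_t / (1+y/m)^(m*t + 2):
  t = 0.5000: term = 1.523968
  t = 1.0000: term = 4.430138
  t = 1.5000: term = 8.585539
  t = 2.0000: term = 13.865535
  t = 2.5000: term = 20.153394
  t = 3.0000: term = 27.339875
  t = 3.5000: term = 35.322836
  t = 4.0000: term = 44.006856
  t = 4.5000: term = 53.302878
  t = 5.0000: term = 1947.541888
Convexity = (1/P) * sum = 2156.072906 / 101.266569 = 21.291063


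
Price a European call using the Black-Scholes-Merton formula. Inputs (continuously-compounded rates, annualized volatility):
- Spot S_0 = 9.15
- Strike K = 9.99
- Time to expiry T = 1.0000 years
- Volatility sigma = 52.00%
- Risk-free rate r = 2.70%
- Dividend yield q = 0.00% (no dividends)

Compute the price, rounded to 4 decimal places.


d1 = (ln(S/K) + (r - q + 0.5*sigma^2) * T) / (sigma * sqrt(T)) = 0.14301786
d2 = d1 - sigma * sqrt(T) = -0.37698214
exp(-rT) = 0.97336124; exp(-qT) = 1.00000000
C = S_0 * exp(-qT) * N(d1) - K * exp(-rT) * N(d2)
N(d1) = 0.55686196; N(d2) = 0.35309344
C = 9.1500 * 1.00000000 * 0.55686196 - 9.9900 * 0.97336124 * 0.35309344 = 1.6618

Answer: Price = 1.6618


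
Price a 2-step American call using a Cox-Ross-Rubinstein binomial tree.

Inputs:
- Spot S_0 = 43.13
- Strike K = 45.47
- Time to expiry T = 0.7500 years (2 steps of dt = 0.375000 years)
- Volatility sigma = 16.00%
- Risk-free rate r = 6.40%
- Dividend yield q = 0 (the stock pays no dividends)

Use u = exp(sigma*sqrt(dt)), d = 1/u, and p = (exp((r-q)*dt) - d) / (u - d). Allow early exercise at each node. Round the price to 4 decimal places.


Answer: Price = V(0,0) = 2.3950

Derivation:
dt = T/N = 0.375000
u = exp(sigma*sqrt(dt)) = 1.102940; d = 1/u = 0.906667
p = (exp((r-q)*dt) - d) / (u - d) = 0.599283
Discount per step: exp(-r*dt) = 0.976286
Stock lattice S(k, i) with i counting down-moves:
  k=0: S(0,0) = 43.1300
  k=1: S(1,0) = 47.5698; S(1,1) = 39.1046
  k=2: S(2,0) = 52.4667; S(2,1) = 43.1300; S(2,2) = 35.4548
Terminal payoffs V(N, i) = max(S_T - K, 0):
  V(2,0) = 6.996664; V(2,1) = 0.000000; V(2,2) = 0.000000
Backward induction: V(k, i) = exp(-r*dt) * [p * V(k+1, i) + (1-p) * V(k+1, i+1)]; then take max(V_cont, immediate exercise) for American.
  V(1,0) = exp(-r*dt) * [p*6.996664 + (1-p)*0.000000] = 4.093545; exercise = 2.099814; V(1,0) = max -> 4.093545
  V(1,1) = exp(-r*dt) * [p*0.000000 + (1-p)*0.000000] = 0.000000; exercise = 0.000000; V(1,1) = max -> 0.000000
  V(0,0) = exp(-r*dt) * [p*4.093545 + (1-p)*0.000000] = 2.395015; exercise = 0.000000; V(0,0) = max -> 2.395015


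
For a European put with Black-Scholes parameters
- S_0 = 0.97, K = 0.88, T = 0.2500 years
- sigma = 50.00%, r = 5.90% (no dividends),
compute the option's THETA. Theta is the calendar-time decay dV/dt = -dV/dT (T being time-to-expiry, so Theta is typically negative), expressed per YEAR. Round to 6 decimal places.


Answer: Theta = -0.145056

Derivation:
d1 = 0.5734966561; d2 = 0.3234966561
phi(d1) = 0.3384470107; exp(-qT) = 1.0000000000; exp(-rT) = 0.9853582484
Theta = -S*exp(-qT)*phi(d1)*sigma/(2*sqrt(T)) + r*K*exp(-rT)*N(-d2) - q*S*exp(-qT)*N(-d1)
N(-d1) = 0.2831542313; N(-d2) = 0.3731595698; sqrt(T) = 0.5000000000
Term 1 = -0.9700 * 1.0000000000 * 0.3384470107 * 0.5000 / (2 * 0.5000000000) = -0.1641468002
Term 2 = 0.0590 * 0.8800 * 0.9853582484 * 0.3731595698 = 0.0190907691
Term 3 = 0 (no dividend yield, q = 0)
Theta = -0.1641468002 + (0.0190907691) + (0.0000000000) = -0.145056


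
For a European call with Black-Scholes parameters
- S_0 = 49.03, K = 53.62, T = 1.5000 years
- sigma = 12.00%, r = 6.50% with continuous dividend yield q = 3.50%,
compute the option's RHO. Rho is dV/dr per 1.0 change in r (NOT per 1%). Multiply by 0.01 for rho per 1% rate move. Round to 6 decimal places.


Answer: Rho = 25.782302

Derivation:
d1 = -0.2292298988; d2 = -0.3761992833
phi(d1) = 0.3885972936; exp(-qT) = 0.9488543211; exp(-rT) = 0.9071023416
N(d2) = 0.3533843741
Rho = K*T*exp(-rT)*N(d2) = 53.6200 * 1.5000 * 0.9071023416 * 0.3533843741 = 25.782302


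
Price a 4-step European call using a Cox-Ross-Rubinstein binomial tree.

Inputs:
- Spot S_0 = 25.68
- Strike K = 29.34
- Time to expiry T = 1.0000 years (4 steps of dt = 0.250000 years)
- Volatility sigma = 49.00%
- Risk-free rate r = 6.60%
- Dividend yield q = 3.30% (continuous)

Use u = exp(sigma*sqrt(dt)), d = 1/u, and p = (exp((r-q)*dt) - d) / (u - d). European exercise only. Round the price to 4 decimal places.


Answer: Price = V(0,0) = 4.0061

Derivation:
dt = T/N = 0.250000
u = exp(sigma*sqrt(dt)) = 1.277621; d = 1/u = 0.782705
p = (exp((r-q)*dt) - d) / (u - d) = 0.455793
Discount per step: exp(-r*dt) = 0.983635
Stock lattice S(k, i) with i counting down-moves:
  k=0: S(0,0) = 25.6800
  k=1: S(1,0) = 32.8093; S(1,1) = 20.0999
  k=2: S(2,0) = 41.9179; S(2,1) = 25.6800; S(2,2) = 15.7322
  k=3: S(3,0) = 53.5552; S(3,1) = 32.8093; S(3,2) = 20.0999; S(3,3) = 12.3137
  k=4: S(4,0) = 68.4232; S(4,1) = 41.9179; S(4,2) = 25.6800; S(4,3) = 15.7322; S(4,4) = 9.6380
Terminal payoffs V(N, i) = max(S_T - K, 0):
  V(4,0) = 39.083236; V(4,1) = 12.577881; V(4,2) = 0.000000; V(4,3) = 0.000000; V(4,4) = 0.000000
Backward induction: V(k, i) = exp(-r*dt) * [p * V(k+1, i) + (1-p) * V(k+1, i+1)].
  V(3,0) = exp(-r*dt) * [p*39.083236 + (1-p)*12.577881] = 24.255303
  V(3,1) = exp(-r*dt) * [p*12.577881 + (1-p)*0.000000] = 5.639093
  V(3,2) = exp(-r*dt) * [p*0.000000 + (1-p)*0.000000] = 0.000000
  V(3,3) = exp(-r*dt) * [p*0.000000 + (1-p)*0.000000] = 0.000000
  V(2,0) = exp(-r*dt) * [p*24.255303 + (1-p)*5.639093] = 13.893093
  V(2,1) = exp(-r*dt) * [p*5.639093 + (1-p)*0.000000] = 2.528197
  V(2,2) = exp(-r*dt) * [p*0.000000 + (1-p)*0.000000] = 0.000000
  V(1,0) = exp(-r*dt) * [p*13.893093 + (1-p)*2.528197] = 7.582094
  V(1,1) = exp(-r*dt) * [p*2.528197 + (1-p)*0.000000] = 1.133477
  V(0,0) = exp(-r*dt) * [p*7.582094 + (1-p)*1.133477] = 4.006063


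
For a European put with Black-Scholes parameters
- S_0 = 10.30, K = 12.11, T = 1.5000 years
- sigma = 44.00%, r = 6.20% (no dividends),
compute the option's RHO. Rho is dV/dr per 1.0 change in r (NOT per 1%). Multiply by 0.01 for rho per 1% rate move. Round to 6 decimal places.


Answer: Rho = -10.831822

Derivation:
d1 = 0.1416108245; d2 = -0.3972769189
phi(d1) = 0.3949621482; exp(-qT) = 1.0000000000; exp(-rT) = 0.9111935003
N(-d2) = 0.6544183670
Rho = -K*T*exp(-rT)*N(-d2) = -12.1100 * 1.5000 * 0.9111935003 * 0.6544183670 = -10.831822


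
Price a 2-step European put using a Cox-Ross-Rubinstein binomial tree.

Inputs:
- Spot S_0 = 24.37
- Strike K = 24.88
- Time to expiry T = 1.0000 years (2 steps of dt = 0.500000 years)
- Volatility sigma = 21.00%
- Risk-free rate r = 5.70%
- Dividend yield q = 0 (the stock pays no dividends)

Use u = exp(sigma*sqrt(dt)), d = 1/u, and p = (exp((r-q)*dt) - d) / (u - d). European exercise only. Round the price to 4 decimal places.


Answer: Price = V(0,0) = 1.4762

Derivation:
dt = T/N = 0.500000
u = exp(sigma*sqrt(dt)) = 1.160084; d = 1/u = 0.862007
p = (exp((r-q)*dt) - d) / (u - d) = 0.559933
Discount per step: exp(-r*dt) = 0.971902
Stock lattice S(k, i) with i counting down-moves:
  k=0: S(0,0) = 24.3700
  k=1: S(1,0) = 28.2712; S(1,1) = 21.0071
  k=2: S(2,0) = 32.7970; S(2,1) = 24.3700; S(2,2) = 18.1083
Terminal payoffs V(N, i) = max(K - S_T, 0):
  V(2,0) = 0.000000; V(2,1) = 0.510000; V(2,2) = 6.771743
Backward induction: V(k, i) = exp(-r*dt) * [p * V(k+1, i) + (1-p) * V(k+1, i+1)].
  V(1,0) = exp(-r*dt) * [p*0.000000 + (1-p)*0.510000] = 0.218128
  V(1,1) = exp(-r*dt) * [p*0.510000 + (1-p)*6.771743] = 3.173830
  V(0,0) = exp(-r*dt) * [p*0.218128 + (1-p)*3.173830] = 1.476158


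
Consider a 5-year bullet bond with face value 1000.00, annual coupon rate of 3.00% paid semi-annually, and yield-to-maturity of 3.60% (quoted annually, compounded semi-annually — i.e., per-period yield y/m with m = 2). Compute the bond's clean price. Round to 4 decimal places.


Coupon per period c = face * coupon_rate / m = 15.000000
Periods per year m = 2; per-period yield y/m = 0.018000
Number of cashflows N = 10
Cashflows (t years, CF_t, discount factor 1/(1+y/m)^(m*t), PV):
  t = 0.5000: CF_t = 15.000000, DF = 0.982318, PV = 14.734774
  t = 1.0000: CF_t = 15.000000, DF = 0.964949, PV = 14.474238
  t = 1.5000: CF_t = 15.000000, DF = 0.947887, PV = 14.218308
  t = 2.0000: CF_t = 15.000000, DF = 0.931127, PV = 13.966904
  t = 2.5000: CF_t = 15.000000, DF = 0.914663, PV = 13.719945
  t = 3.0000: CF_t = 15.000000, DF = 0.898490, PV = 13.477353
  t = 3.5000: CF_t = 15.000000, DF = 0.882603, PV = 13.239050
  t = 4.0000: CF_t = 15.000000, DF = 0.866997, PV = 13.004960
  t = 4.5000: CF_t = 15.000000, DF = 0.851667, PV = 12.775010
  t = 5.0000: CF_t = 1015.000000, DF = 0.836608, PV = 849.157524
Price P = sum_t PV_t = 972.768066

Answer: Price = 972.7681


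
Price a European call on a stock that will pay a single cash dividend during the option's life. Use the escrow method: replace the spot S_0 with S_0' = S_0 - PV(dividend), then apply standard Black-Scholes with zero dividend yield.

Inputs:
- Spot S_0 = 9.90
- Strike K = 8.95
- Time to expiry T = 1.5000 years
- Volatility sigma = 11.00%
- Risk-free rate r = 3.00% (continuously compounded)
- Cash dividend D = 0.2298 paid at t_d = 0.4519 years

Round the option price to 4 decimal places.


Answer: Price = 1.2376

Derivation:
PV(D) = D * exp(-r * t_d) = 0.2298 * 0.98653448 = 0.22670562
S_0' = S_0 - PV(D) = 9.9000 - 0.22670562 = 9.67329438
d1 = (ln(S_0'/K) + (r + sigma^2/2)*T) / (sigma*sqrt(T)) = 0.97824009
d2 = d1 - sigma*sqrt(T) = 0.84351816
exp(-rT) = 0.95599748
N(d1) = 0.83602220; N(d2) = 0.80053064
C = S_0' * N(d1) - K * exp(-rT) * N(d2) = 9.67329438 * 0.83602220 - 8.9500 * 0.95599748 * 0.80053064 = 1.2376


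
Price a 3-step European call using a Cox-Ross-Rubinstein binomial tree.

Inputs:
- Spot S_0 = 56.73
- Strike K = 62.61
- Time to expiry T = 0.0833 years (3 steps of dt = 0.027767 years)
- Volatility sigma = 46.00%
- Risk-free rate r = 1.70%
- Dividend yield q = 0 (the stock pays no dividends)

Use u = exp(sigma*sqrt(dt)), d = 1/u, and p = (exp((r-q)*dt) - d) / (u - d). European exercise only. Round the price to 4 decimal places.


Answer: Price = V(0,0) = 0.9944

Derivation:
dt = T/N = 0.027767
u = exp(sigma*sqrt(dt)) = 1.079666; d = 1/u = 0.926213
p = (exp((r-q)*dt) - d) / (u - d) = 0.483923
Discount per step: exp(-r*dt) = 0.999528
Stock lattice S(k, i) with i counting down-moves:
  k=0: S(0,0) = 56.7300
  k=1: S(1,0) = 61.2494; S(1,1) = 52.5440
  k=2: S(2,0) = 66.1289; S(2,1) = 56.7300; S(2,2) = 48.6670
  k=3: S(3,0) = 71.3971; S(3,1) = 61.2494; S(3,2) = 52.5440; S(3,3) = 45.0760
Terminal payoffs V(N, i) = max(S_T - K, 0):
  V(3,0) = 8.787094; V(3,1) = 0.000000; V(3,2) = 0.000000; V(3,3) = 0.000000
Backward induction: V(k, i) = exp(-r*dt) * [p * V(k+1, i) + (1-p) * V(k+1, i+1)].
  V(2,0) = exp(-r*dt) * [p*8.787094 + (1-p)*0.000000] = 4.250273
  V(2,1) = exp(-r*dt) * [p*0.000000 + (1-p)*0.000000] = 0.000000
  V(2,2) = exp(-r*dt) * [p*0.000000 + (1-p)*0.000000] = 0.000000
  V(1,0) = exp(-r*dt) * [p*4.250273 + (1-p)*0.000000] = 2.055836
  V(1,1) = exp(-r*dt) * [p*0.000000 + (1-p)*0.000000] = 0.000000
  V(0,0) = exp(-r*dt) * [p*2.055836 + (1-p)*0.000000] = 0.994397


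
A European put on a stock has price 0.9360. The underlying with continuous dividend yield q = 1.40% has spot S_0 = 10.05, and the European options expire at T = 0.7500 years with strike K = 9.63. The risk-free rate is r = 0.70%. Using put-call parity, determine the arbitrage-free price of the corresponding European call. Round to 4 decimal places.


Answer: Call price = 1.3015

Derivation:
Put-call parity: C - P = S_0 * exp(-qT) - K * exp(-rT).
S_0 * exp(-qT) = 10.0500 * 0.98955493 = 9.94502707
K * exp(-rT) = 9.6300 * 0.99476376 = 9.57957498
C = P + S*exp(-qT) - K*exp(-rT)
C = 0.9360 + 9.94502707 - 9.57957498 = 1.3015


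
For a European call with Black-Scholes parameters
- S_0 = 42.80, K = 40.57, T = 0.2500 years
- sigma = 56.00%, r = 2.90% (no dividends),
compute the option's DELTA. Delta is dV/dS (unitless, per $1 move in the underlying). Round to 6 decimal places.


d1 = 0.3569972335; d2 = 0.0769972335
phi(d1) = 0.3743133322; exp(-qT) = 1.0000000000; exp(-rT) = 0.9927762179
N(d1) = 0.6394530616
Delta = exp(-qT) * N(d1) = 1.0000000000 * 0.6394530616 = 0.639453

Answer: Delta = 0.639453


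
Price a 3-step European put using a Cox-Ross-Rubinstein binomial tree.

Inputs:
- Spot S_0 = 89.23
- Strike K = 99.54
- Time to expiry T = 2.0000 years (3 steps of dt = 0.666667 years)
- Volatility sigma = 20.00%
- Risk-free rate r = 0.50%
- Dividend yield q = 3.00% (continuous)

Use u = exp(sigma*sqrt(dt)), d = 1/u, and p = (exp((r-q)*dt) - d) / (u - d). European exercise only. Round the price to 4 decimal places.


dt = T/N = 0.666667
u = exp(sigma*sqrt(dt)) = 1.177389; d = 1/u = 0.849337
p = (exp((r-q)*dt) - d) / (u - d) = 0.408882
Discount per step: exp(-r*dt) = 0.996672
Stock lattice S(k, i) with i counting down-moves:
  k=0: S(0,0) = 89.2300
  k=1: S(1,0) = 105.0584; S(1,1) = 75.7863
  k=2: S(2,0) = 123.6946; S(2,1) = 89.2300; S(2,2) = 64.3681
  k=3: S(3,0) = 145.6367; S(3,1) = 105.0584; S(3,2) = 75.7863; S(3,3) = 54.6702
Terminal payoffs V(N, i) = max(K - S_T, 0):
  V(3,0) = 0.000000; V(3,1) = 0.000000; V(3,2) = 23.753666; V(3,3) = 44.869768
Backward induction: V(k, i) = exp(-r*dt) * [p * V(k+1, i) + (1-p) * V(k+1, i+1)].
  V(2,0) = exp(-r*dt) * [p*0.000000 + (1-p)*0.000000] = 0.000000
  V(2,1) = exp(-r*dt) * [p*0.000000 + (1-p)*23.753666] = 13.994499
  V(2,2) = exp(-r*dt) * [p*23.753666 + (1-p)*44.869768] = 36.115194
  V(1,0) = exp(-r*dt) * [p*0.000000 + (1-p)*13.994499] = 8.244875
  V(1,1) = exp(-r*dt) * [p*13.994499 + (1-p)*36.115194] = 26.980361
  V(0,0) = exp(-r*dt) * [p*8.244875 + (1-p)*26.980361] = 19.255471

Answer: Price = V(0,0) = 19.2555


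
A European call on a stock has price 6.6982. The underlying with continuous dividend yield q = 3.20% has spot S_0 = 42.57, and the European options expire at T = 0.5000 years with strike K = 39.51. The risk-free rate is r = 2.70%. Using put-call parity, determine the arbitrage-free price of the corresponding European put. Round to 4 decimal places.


Answer: Put price = 3.7841

Derivation:
Put-call parity: C - P = S_0 * exp(-qT) - K * exp(-rT).
S_0 * exp(-qT) = 42.5700 * 0.98412732 = 41.89430001
K * exp(-rT) = 39.5100 * 0.98659072 = 38.98019920
P = C - S*exp(-qT) + K*exp(-rT)
P = 6.6982 - 41.89430001 + 38.98019920 = 3.7841


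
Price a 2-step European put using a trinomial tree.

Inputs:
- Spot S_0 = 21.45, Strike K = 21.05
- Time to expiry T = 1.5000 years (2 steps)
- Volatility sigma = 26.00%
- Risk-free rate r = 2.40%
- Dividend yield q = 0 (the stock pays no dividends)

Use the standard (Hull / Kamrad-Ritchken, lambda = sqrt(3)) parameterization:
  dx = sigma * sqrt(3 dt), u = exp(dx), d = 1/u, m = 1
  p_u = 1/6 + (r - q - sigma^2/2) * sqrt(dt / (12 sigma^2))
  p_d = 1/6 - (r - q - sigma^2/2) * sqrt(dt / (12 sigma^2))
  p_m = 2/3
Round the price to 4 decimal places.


dt = T/N = 0.750000; dx = sigma*sqrt(3*dt) = 0.390000
u = exp(dx) = 1.476981; d = 1/u = 0.677057
p_u = 0.157244, p_m = 0.666667, p_d = 0.176090
Discount per step: exp(-r*dt) = 0.982161
Stock lattice S(k, j) with j the centered position index:
  k=0: S(0,+0) = 21.4500
  k=1: S(1,-1) = 14.5229; S(1,+0) = 21.4500; S(1,+1) = 31.6812
  k=2: S(2,-2) = 9.8328; S(2,-1) = 14.5229; S(2,+0) = 21.4500; S(2,+1) = 31.6812; S(2,+2) = 46.7926
Terminal payoffs V(N, j) = max(K - S_T, 0):
  V(2,-2) = 11.217191; V(2,-1) = 6.527130; V(2,+0) = 0.000000; V(2,+1) = 0.000000; V(2,+2) = 0.000000
Backward induction: V(k, j) = exp(-r*dt) * [p_u * V(k+1, j+1) + p_m * V(k+1, j) + p_d * V(k+1, j-1)]
  V(1,-1) = exp(-r*dt) * [p_u*0.000000 + p_m*6.527130 + p_d*11.217191] = 6.213791
  V(1,+0) = exp(-r*dt) * [p_u*0.000000 + p_m*0.000000 + p_d*6.527130] = 1.128857
  V(1,+1) = exp(-r*dt) * [p_u*0.000000 + p_m*0.000000 + p_d*0.000000] = 0.000000
  V(0,+0) = exp(-r*dt) * [p_u*0.000000 + p_m*1.128857 + p_d*6.213791] = 1.813812

Answer: Price = V(0,0) = 1.8138


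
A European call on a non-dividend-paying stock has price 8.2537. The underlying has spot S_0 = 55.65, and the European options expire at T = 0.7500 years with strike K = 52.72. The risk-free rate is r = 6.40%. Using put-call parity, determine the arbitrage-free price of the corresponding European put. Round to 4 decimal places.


Answer: Put price = 2.8529

Derivation:
Put-call parity: C - P = S_0 * exp(-qT) - K * exp(-rT).
S_0 * exp(-qT) = 55.6500 * 1.00000000 = 55.65000000
K * exp(-rT) = 52.7200 * 0.95313379 = 50.24921325
P = C - S*exp(-qT) + K*exp(-rT)
P = 8.2537 - 55.65000000 + 50.24921325 = 2.8529


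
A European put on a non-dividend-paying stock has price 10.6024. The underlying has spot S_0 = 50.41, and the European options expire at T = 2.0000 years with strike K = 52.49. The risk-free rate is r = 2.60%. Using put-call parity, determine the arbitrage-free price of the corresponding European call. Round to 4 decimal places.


Answer: Call price = 11.1821

Derivation:
Put-call parity: C - P = S_0 * exp(-qT) - K * exp(-rT).
S_0 * exp(-qT) = 50.4100 * 1.00000000 = 50.41000000
K * exp(-rT) = 52.4900 * 0.94932887 = 49.83027222
C = P + S*exp(-qT) - K*exp(-rT)
C = 10.6024 + 50.41000000 - 49.83027222 = 11.1821


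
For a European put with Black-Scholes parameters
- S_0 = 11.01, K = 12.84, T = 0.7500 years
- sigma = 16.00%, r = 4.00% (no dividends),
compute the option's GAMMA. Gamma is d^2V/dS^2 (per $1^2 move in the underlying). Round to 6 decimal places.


d1 = -0.8238885591; d2 = -0.9624526237
phi(d1) = 0.2841267857; exp(-qT) = 1.0000000000; exp(-rT) = 0.9704455335
Gamma = exp(-qT) * phi(d1) / (S * sigma * sqrt(T)) = 1.0000000000 * 0.2841267857 / (11.0100 * 0.1600 * 0.8660254038) = 0.186241

Answer: Gamma = 0.186241


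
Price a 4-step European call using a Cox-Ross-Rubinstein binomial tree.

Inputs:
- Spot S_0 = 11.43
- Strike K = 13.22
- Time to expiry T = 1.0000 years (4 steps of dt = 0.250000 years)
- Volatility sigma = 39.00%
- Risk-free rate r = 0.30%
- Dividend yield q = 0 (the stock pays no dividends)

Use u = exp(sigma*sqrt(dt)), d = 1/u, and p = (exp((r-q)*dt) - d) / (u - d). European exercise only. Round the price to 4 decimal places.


Answer: Price = V(0,0) = 1.2369

Derivation:
dt = T/N = 0.250000
u = exp(sigma*sqrt(dt)) = 1.215311; d = 1/u = 0.822835
p = (exp((r-q)*dt) - d) / (u - d) = 0.453316
Discount per step: exp(-r*dt) = 0.999250
Stock lattice S(k, i) with i counting down-moves:
  k=0: S(0,0) = 11.4300
  k=1: S(1,0) = 13.8910; S(1,1) = 9.4050
  k=2: S(2,0) = 16.8819; S(2,1) = 11.4300; S(2,2) = 7.7388
  k=3: S(3,0) = 20.5167; S(3,1) = 13.8910; S(3,2) = 9.4050; S(3,3) = 6.3677
  k=4: S(4,0) = 24.9342; S(4,1) = 16.8819; S(4,2) = 11.4300; S(4,3) = 7.7388; S(4,4) = 5.2396
Terminal payoffs V(N, i) = max(S_T - K, 0):
  V(4,0) = 11.714228; V(4,1) = 3.661890; V(4,2) = 0.000000; V(4,3) = 0.000000; V(4,4) = 0.000000
Backward induction: V(k, i) = exp(-r*dt) * [p * V(k+1, i) + (1-p) * V(k+1, i+1)].
  V(3,0) = exp(-r*dt) * [p*11.714228 + (1-p)*3.661890] = 7.306658
  V(3,1) = exp(-r*dt) * [p*3.661890 + (1-p)*0.000000] = 1.658747
  V(3,2) = exp(-r*dt) * [p*0.000000 + (1-p)*0.000000] = 0.000000
  V(3,3) = exp(-r*dt) * [p*0.000000 + (1-p)*0.000000] = 0.000000
  V(2,0) = exp(-r*dt) * [p*7.306658 + (1-p)*1.658747] = 4.215870
  V(2,1) = exp(-r*dt) * [p*1.658747 + (1-p)*0.000000] = 0.751372
  V(2,2) = exp(-r*dt) * [p*0.000000 + (1-p)*0.000000] = 0.000000
  V(1,0) = exp(-r*dt) * [p*4.215870 + (1-p)*0.751372] = 2.320142
  V(1,1) = exp(-r*dt) * [p*0.751372 + (1-p)*0.000000] = 0.340353
  V(0,0) = exp(-r*dt) * [p*2.320142 + (1-p)*0.340353] = 1.236894


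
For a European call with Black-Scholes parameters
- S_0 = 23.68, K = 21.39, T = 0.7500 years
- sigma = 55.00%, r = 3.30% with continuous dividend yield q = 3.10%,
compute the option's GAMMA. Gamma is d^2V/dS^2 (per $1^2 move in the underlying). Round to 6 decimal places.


Answer: Gamma = 0.031161

Derivation:
d1 = 0.4548360947; d2 = -0.0214778774
phi(d1) = 0.3597390147; exp(-qT) = 0.9770181987; exp(-rT) = 0.9755537700
Gamma = exp(-qT) * phi(d1) / (S * sigma * sqrt(T)) = 0.9770181987 * 0.3597390147 / (23.6800 * 0.5500 * 0.8660254038) = 0.031161


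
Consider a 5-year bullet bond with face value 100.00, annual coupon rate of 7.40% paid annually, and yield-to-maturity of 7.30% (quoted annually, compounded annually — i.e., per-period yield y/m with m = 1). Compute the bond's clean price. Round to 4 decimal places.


Coupon per period c = face * coupon_rate / m = 7.400000
Periods per year m = 1; per-period yield y/m = 0.073000
Number of cashflows N = 5
Cashflows (t years, CF_t, discount factor 1/(1+y/m)^(m*t), PV):
  t = 1.0000: CF_t = 7.400000, DF = 0.931966, PV = 6.896552
  t = 2.0000: CF_t = 7.400000, DF = 0.868561, PV = 6.427355
  t = 3.0000: CF_t = 7.400000, DF = 0.809470, PV = 5.990079
  t = 4.0000: CF_t = 7.400000, DF = 0.754399, PV = 5.582553
  t = 5.0000: CF_t = 107.400000, DF = 0.703075, PV = 75.510209
Price P = sum_t PV_t = 100.406747

Answer: Price = 100.4067


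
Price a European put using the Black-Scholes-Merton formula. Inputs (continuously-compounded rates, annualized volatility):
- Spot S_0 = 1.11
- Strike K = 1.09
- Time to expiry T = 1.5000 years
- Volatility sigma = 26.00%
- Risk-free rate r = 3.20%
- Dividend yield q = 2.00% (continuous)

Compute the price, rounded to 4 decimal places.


Answer: Price = 0.1156

Derivation:
d1 = (ln(S/K) + (r - q + 0.5*sigma^2) * T) / (sigma * sqrt(T)) = 0.27284276
d2 = d1 - sigma * sqrt(T) = -0.04559091
exp(-rT) = 0.95313379; exp(-qT) = 0.97044553
P = K * exp(-rT) * N(-d2) - S_0 * exp(-qT) * N(-d1)
N(-d1) = 0.39248705; N(-d2) = 0.51818184
P = 1.0900 * 0.95313379 * 0.51818184 - 1.1100 * 0.97044553 * 0.39248705 = 0.1156


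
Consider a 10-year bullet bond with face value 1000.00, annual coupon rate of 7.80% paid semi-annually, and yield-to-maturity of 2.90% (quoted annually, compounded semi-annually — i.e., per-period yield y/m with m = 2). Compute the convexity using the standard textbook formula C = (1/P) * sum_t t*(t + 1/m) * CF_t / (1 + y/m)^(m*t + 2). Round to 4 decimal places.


Coupon per period c = face * coupon_rate / m = 39.000000
Periods per year m = 2; per-period yield y/m = 0.014500
Number of cashflows N = 20
Cashflows (t years, CF_t, discount factor 1/(1+y/m)^(m*t), PV):
  t = 0.5000: CF_t = 39.000000, DF = 0.985707, PV = 38.442583
  t = 1.0000: CF_t = 39.000000, DF = 0.971619, PV = 37.893132
  t = 1.5000: CF_t = 39.000000, DF = 0.957732, PV = 37.351535
  t = 2.0000: CF_t = 39.000000, DF = 0.944043, PV = 36.817679
  t = 2.5000: CF_t = 39.000000, DF = 0.930550, PV = 36.291452
  t = 3.0000: CF_t = 39.000000, DF = 0.917250, PV = 35.772748
  t = 3.5000: CF_t = 39.000000, DF = 0.904140, PV = 35.261457
  t = 4.0000: CF_t = 39.000000, DF = 0.891217, PV = 34.757473
  t = 4.5000: CF_t = 39.000000, DF = 0.878479, PV = 34.260693
  t = 5.0000: CF_t = 39.000000, DF = 0.865923, PV = 33.771013
  t = 5.5000: CF_t = 39.000000, DF = 0.853547, PV = 33.288333
  t = 6.0000: CF_t = 39.000000, DF = 0.841347, PV = 32.812551
  t = 6.5000: CF_t = 39.000000, DF = 0.829322, PV = 32.343569
  t = 7.0000: CF_t = 39.000000, DF = 0.817469, PV = 31.881290
  t = 7.5000: CF_t = 39.000000, DF = 0.805785, PV = 31.425619
  t = 8.0000: CF_t = 39.000000, DF = 0.794268, PV = 30.976460
  t = 8.5000: CF_t = 39.000000, DF = 0.782916, PV = 30.533721
  t = 9.0000: CF_t = 39.000000, DF = 0.771726, PV = 30.097310
  t = 9.5000: CF_t = 39.000000, DF = 0.760696, PV = 29.667137
  t = 10.0000: CF_t = 1039.000000, DF = 0.749823, PV = 779.066482
Price P = sum_t PV_t = 1422.712235
Convexity numerator sum_t t*(t + 1/m) * CF_t / (1+y/m)^(m*t + 2):
  t = 0.5000: term = 18.675767
  t = 1.0000: term = 55.226518
  t = 1.5000: term = 108.874357
  t = 2.0000: term = 178.863738
  t = 2.5000: term = 264.460924
  t = 3.0000: term = 364.953468
  t = 3.5000: term = 479.649704
  t = 4.0000: term = 607.878241
  t = 4.5000: term = 748.987483
  t = 5.0000: term = 902.345142
  t = 5.5000: term = 1067.337772
  t = 6.0000: term = 1243.370316
  t = 6.5000: term = 1429.865650
  t = 7.0000: term = 1626.264151
  t = 7.5000: term = 1832.023263
  t = 8.0000: term = 2046.617084
  t = 8.5000: term = 2269.535948
  t = 9.0000: term = 2500.286030
  t = 9.5000: term = 2738.388949
  t = 10.0000: term = 79480.340044
Convexity = (1/P) * sum = 99963.944552 / 1422.712235 = 70.262940

Answer: Convexity = 70.2629


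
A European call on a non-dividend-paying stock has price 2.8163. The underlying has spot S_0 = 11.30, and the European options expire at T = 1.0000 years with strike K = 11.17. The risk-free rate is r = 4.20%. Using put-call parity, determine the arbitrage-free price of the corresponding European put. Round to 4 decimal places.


Put-call parity: C - P = S_0 * exp(-qT) - K * exp(-rT).
S_0 * exp(-qT) = 11.3000 * 1.00000000 = 11.30000000
K * exp(-rT) = 11.1700 * 0.95886978 = 10.71057545
P = C - S*exp(-qT) + K*exp(-rT)
P = 2.8163 - 11.30000000 + 10.71057545 = 2.2269

Answer: Put price = 2.2269


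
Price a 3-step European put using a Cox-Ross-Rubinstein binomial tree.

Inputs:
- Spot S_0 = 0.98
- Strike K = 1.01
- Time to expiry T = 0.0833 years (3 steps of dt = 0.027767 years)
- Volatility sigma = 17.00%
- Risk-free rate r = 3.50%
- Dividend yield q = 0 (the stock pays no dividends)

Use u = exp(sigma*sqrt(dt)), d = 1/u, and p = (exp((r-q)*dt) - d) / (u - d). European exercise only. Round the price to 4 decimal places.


Answer: Price = V(0,0) = 0.0346

Derivation:
dt = T/N = 0.027767
u = exp(sigma*sqrt(dt)) = 1.028733; d = 1/u = 0.972070
p = (exp((r-q)*dt) - d) / (u - d) = 0.510078
Discount per step: exp(-r*dt) = 0.999029
Stock lattice S(k, i) with i counting down-moves:
  k=0: S(0,0) = 0.9800
  k=1: S(1,0) = 1.0082; S(1,1) = 0.9526
  k=2: S(2,0) = 1.0371; S(2,1) = 0.9800; S(2,2) = 0.9260
  k=3: S(3,0) = 1.0669; S(3,1) = 1.0082; S(3,2) = 0.9526; S(3,3) = 0.9002
Terminal payoffs V(N, i) = max(K - S_T, 0):
  V(3,0) = 0.000000; V(3,1) = 0.001842; V(3,2) = 0.057372; V(3,3) = 0.109843
Backward induction: V(k, i) = exp(-r*dt) * [p * V(k+1, i) + (1-p) * V(k+1, i+1)].
  V(2,0) = exp(-r*dt) * [p*0.000000 + (1-p)*0.001842] = 0.000902
  V(2,1) = exp(-r*dt) * [p*0.001842 + (1-p)*0.057372] = 0.029019
  V(2,2) = exp(-r*dt) * [p*0.057372 + (1-p)*0.109843] = 0.082998
  V(1,0) = exp(-r*dt) * [p*0.000902 + (1-p)*0.029019] = 0.014663
  V(1,1) = exp(-r*dt) * [p*0.029019 + (1-p)*0.082998] = 0.055410
  V(0,0) = exp(-r*dt) * [p*0.014663 + (1-p)*0.055410] = 0.034592


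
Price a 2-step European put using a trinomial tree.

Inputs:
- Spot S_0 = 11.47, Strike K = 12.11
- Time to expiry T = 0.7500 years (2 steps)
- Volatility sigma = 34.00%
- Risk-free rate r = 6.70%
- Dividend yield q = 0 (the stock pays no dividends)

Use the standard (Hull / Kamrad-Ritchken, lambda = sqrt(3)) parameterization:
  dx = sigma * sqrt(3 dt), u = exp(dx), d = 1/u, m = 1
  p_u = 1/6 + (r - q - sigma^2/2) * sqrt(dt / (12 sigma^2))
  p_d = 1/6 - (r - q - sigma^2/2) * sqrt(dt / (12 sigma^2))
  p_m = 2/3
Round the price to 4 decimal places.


dt = T/N = 0.375000; dx = sigma*sqrt(3*dt) = 0.360624
u = exp(dx) = 1.434225; d = 1/u = 0.697241
p_u = 0.171450, p_m = 0.666667, p_d = 0.161883
Discount per step: exp(-r*dt) = 0.975188
Stock lattice S(k, j) with j the centered position index:
  k=0: S(0,+0) = 11.4700
  k=1: S(1,-1) = 7.9974; S(1,+0) = 11.4700; S(1,+1) = 16.4506
  k=2: S(2,-2) = 5.5761; S(2,-1) = 7.9974; S(2,+0) = 11.4700; S(2,+1) = 16.4506; S(2,+2) = 23.5938
Terminal payoffs V(N, j) = max(K - S_T, 0):
  V(2,-2) = 6.533920; V(2,-1) = 4.112648; V(2,+0) = 0.640000; V(2,+1) = 0.000000; V(2,+2) = 0.000000
Backward induction: V(k, j) = exp(-r*dt) * [p_u * V(k+1, j+1) + p_m * V(k+1, j) + p_d * V(k+1, j-1)]
  V(1,-1) = exp(-r*dt) * [p_u*0.640000 + p_m*4.112648 + p_d*6.533920] = 3.812230
  V(1,+0) = exp(-r*dt) * [p_u*0.000000 + p_m*0.640000 + p_d*4.112648] = 1.065330
  V(1,+1) = exp(-r*dt) * [p_u*0.000000 + p_m*0.000000 + p_d*0.640000] = 0.101035
  V(0,+0) = exp(-r*dt) * [p_u*0.101035 + p_m*1.065330 + p_d*3.812230] = 1.311315

Answer: Price = V(0,0) = 1.3113


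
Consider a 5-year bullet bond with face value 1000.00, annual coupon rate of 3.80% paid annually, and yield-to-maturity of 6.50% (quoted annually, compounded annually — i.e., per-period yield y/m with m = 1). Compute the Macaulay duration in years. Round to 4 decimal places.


Coupon per period c = face * coupon_rate / m = 38.000000
Periods per year m = 1; per-period yield y/m = 0.065000
Number of cashflows N = 5
Cashflows (t years, CF_t, discount factor 1/(1+y/m)^(m*t), PV):
  t = 1.0000: CF_t = 38.000000, DF = 0.938967, PV = 35.680751
  t = 2.0000: CF_t = 38.000000, DF = 0.881659, PV = 33.503053
  t = 3.0000: CF_t = 38.000000, DF = 0.827849, PV = 31.458265
  t = 4.0000: CF_t = 38.000000, DF = 0.777323, PV = 29.538277
  t = 5.0000: CF_t = 1038.000000, DF = 0.729881, PV = 757.616308
Price P = sum_t PV_t = 887.796655
Macaulay numerator sum_t t * PV_t:
  t * PV_t at t = 1.0000: 35.680751
  t * PV_t at t = 2.0000: 67.006105
  t * PV_t at t = 3.0000: 94.374796
  t * PV_t at t = 4.0000: 118.153110
  t * PV_t at t = 5.0000: 3788.081542
Macaulay duration D = (sum_t t * PV_t) / P = 4103.296304 / 887.796655 = 4.621888

Answer: Macaulay duration = 4.6219 years
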